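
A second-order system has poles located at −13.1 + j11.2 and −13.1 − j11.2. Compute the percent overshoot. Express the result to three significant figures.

With σ = 13.1, ω_d = 11.2: ω_n = √(σ²+ω_d²) = 17.2 rad/s, ζ = σ/ω_n = 0.760.
Overshoot: exp(−π·0.760/√(1−0.760²)) = 0.0254, i.e. 2.54%.

%OS ≈ 2.54%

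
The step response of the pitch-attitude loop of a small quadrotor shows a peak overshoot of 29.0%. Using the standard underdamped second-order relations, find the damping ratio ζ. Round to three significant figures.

Inverting the overshoot relation: ζ = |ln 0.290|/√(π² + ln²0.290) = 0.367.

ζ ≈ 0.367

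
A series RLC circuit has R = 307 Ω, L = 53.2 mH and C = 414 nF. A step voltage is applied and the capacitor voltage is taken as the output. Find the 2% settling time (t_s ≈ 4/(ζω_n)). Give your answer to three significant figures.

For a series RLC circuit (capacitor voltage as output), ω_n = 1/√(LC) = 1/√(53.2 mH · 414 nF) = 6740 rad/s.
ζ = (R/2)·√(C/L) = (307/2)·√(414 nF/53.2 mH) = 0.428.
t_s ≈ 4/(ζω_n) = 0.00139 s.

t_s ≈ 0.00139 s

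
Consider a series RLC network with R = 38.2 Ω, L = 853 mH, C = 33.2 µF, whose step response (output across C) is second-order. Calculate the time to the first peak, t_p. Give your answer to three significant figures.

For a series RLC circuit (capacitor voltage as output), ω_n = 1/√(LC) = 1/√(853 mH · 33.2 µF) = 188 rad/s.
ζ = (R/2)·√(C/L) = (38.2/2)·√(33.2 µF/853 mH) = 0.119.
The damped frequency ω_d = ω_n√(1−ζ²) = 187 rad/s. t_p = π/ω_d = 0.0168 s.

t_p ≈ 0.0168 s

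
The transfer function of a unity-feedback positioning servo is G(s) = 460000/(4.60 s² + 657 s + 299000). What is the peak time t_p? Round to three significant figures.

t_p ≈ 0.0128 s

Dividing through by 4.60: denominator becomes s² + 142.8 s + 65000.
So ω_n = √65000 = 255 rad/s and ζ = 142.8/(2·255) = 0.280.
The damped frequency ω_d = ω_n√(1−ζ²) = 245 rad/s. t_p = π/ω_d = 0.0128 s.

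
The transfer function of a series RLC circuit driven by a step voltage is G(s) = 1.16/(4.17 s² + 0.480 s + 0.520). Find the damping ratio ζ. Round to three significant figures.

ζ ≈ 0.163

Dividing through by 4.17: denominator becomes s² + 0.1151 s + 0.1247.
So ω_n = √0.1247 = 0.353 rad/s and ζ = 0.1151/(2·0.353) = 0.163.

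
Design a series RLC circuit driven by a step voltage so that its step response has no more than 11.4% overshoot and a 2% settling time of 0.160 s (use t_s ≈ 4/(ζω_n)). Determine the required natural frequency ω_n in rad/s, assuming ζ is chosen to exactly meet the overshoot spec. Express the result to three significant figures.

Inverting the overshoot relation: ζ = |ln 0.114|/√(π² + ln²0.114) = 0.569.
Then ω_n = 4/(ζ t_s) = 4/(0.569 × 0.160) = 44.0 rad/s.

ω_n ≈ 44.0 rad/s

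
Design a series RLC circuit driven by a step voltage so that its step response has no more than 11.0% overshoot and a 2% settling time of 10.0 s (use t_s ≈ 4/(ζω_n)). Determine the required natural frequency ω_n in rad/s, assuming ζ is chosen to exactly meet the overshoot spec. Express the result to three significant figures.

From %OS = 100·exp(−πζ/√(1−ζ²)), invert to get ζ = −ln(OS)/√(π² + ln²(OS)) with OS = 0.110.
−ln 0.110 = 2.207, so ζ = 2.207/√(π² + 4.872) = 0.575.
From t_s ≈ 4/(ζω_n): ω_n = 4/(ζ·t_s) = 4/(0.575·10.0) = 0.696 rad/s.

ω_n ≈ 0.696 rad/s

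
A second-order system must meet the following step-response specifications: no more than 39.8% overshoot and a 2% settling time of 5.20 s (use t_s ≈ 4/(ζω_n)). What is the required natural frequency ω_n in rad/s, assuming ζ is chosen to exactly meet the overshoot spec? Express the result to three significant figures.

From %OS = 100·exp(−πζ/√(1−ζ²)), invert to get ζ = −ln(OS)/√(π² + ln²(OS)) with OS = 0.398.
−ln 0.398 = 0.9213, so ζ = 0.9213/√(π² + 0.8488) = 0.281.
From t_s ≈ 4/(ζω_n): ω_n = 4/(ζ·t_s) = 4/(0.281·5.20) = 2.73 rad/s.

ω_n ≈ 2.73 rad/s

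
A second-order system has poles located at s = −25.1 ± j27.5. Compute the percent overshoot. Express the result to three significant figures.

|pole| = ω_n = √(25.1² + 27.5²) = 37.2 rad/s; ζ = cos θ = σ/ω_n = 0.674.
Overshoot: exp(−π·0.674/√(1−0.674²)) = 0.0568, i.e. 5.68%.

%OS ≈ 5.68%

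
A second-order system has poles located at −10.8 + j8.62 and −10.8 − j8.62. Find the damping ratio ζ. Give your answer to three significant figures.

With σ = 10.8, ω_d = 8.62: ω_n = √(σ²+ω_d²) = 13.8 rad/s, ζ = σ/ω_n = 0.782.

ζ ≈ 0.782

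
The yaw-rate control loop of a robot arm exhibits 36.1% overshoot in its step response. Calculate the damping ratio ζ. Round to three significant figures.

From %OS = 100·exp(−πζ/√(1−ζ²)), invert to get ζ = −ln(OS)/√(π² + ln²(OS)) with OS = 0.361.
−ln 0.361 = 1.019, so ζ = 1.019/√(π² + 1.038) = 0.308.

ζ ≈ 0.308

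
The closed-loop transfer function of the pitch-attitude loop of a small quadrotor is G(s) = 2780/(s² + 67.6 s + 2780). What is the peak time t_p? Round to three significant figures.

t_p ≈ 0.0776 s

Comparing the denominator to s² + 2ζω_n s + ω_n²: ω_n = √2780 = 52.7 rad/s, and 2ζω_n = 67.6 so ζ = 67.6/(2·52.7) = 0.641.
The damped frequency ω_d = ω_n√(1−ζ²) = 40.5 rad/s. Then t_p = π/ω_d = 0.0776 s.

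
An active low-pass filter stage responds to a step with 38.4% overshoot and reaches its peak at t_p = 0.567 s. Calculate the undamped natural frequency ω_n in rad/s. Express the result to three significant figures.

ω_n ≈ 5.79 rad/s

The overshoot fixes ζ = −ln(OS)/√(π²+ln²(OS)) = 0.291.
From t_p = π/ω_d, ω_d = π/0.567 = 5.54 rad/s, so ω_n = ω_d/√(1−ζ²) = 5.79 rad/s.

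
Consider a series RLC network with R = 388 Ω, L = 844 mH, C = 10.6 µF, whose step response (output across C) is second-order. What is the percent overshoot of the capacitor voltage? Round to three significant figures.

For a series RLC circuit (capacitor voltage as output), ω_n = 1/√(LC) = 1/√(844 mH · 10.6 µF) = 334 rad/s.
ζ = (R/2)·√(C/L) = (388/2)·√(10.6 µF/844 mH) = 0.688.
Overshoot: exp(−π·0.688/√(1−0.688²)) = 0.0511, i.e. 5.11%.

%OS ≈ 5.11%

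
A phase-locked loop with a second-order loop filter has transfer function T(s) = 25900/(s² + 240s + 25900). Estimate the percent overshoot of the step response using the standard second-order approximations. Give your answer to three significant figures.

Matching coefficients with s² + 2ζω_n s + ω_n² gives ω_n² = 25900 ⇒ ω_n = 161 rad/s, and ζ = 240/(2ω_n) = 0.746.
Overshoot: exp(−π·0.746/√(1−0.746²)) = 0.0297, i.e. 2.97%.

%OS ≈ 2.97%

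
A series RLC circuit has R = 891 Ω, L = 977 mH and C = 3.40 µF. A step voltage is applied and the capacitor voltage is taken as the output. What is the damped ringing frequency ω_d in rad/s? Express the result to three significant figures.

For a series RLC circuit (capacitor voltage as output), ω_n = 1/√(LC) = 1/√(977 mH · 3.40 µF) = 549 rad/s.
ζ = (R/2)·√(C/L) = (891/2)·√(3.40 µF/977 mH) = 0.831.
The damped frequency ω_d = ω_n√(1−ζ²) = 305 rad/s.

ω_d ≈ 305 rad/s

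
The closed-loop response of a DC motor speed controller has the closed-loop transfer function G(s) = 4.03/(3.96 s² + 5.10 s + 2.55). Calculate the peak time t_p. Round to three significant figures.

t_p ≈ 6.56 s

Dividing through by 3.96: denominator becomes s² + 1.288 s + 0.6439.
So ω_n = √0.6439 = 0.802 rad/s and ζ = 1.288/(2·0.802) = 0.802.
ω_d = ω_n√(1−ζ²) = 0.479 rad/s. t_p = π/ω_d = 6.56 s.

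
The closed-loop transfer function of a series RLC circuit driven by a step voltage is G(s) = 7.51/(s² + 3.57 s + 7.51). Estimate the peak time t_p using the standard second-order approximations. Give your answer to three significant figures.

t_p ≈ 1.51 s

Matching coefficients with s² + 2ζω_n s + ω_n² gives ω_n² = 7.51 ⇒ ω_n = 2.74 rad/s, and ζ = 3.57/(2ω_n) = 0.651.
The damped frequency ω_d = ω_n√(1−ζ²) = 2.08 rad/s. Then t_p = π/ω_d = 1.51 s.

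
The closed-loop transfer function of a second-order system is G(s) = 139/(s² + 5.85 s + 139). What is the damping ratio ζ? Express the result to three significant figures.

ω_n = √139 = 11.8 rad/s; ζ = 5.85/(2·11.8) = 0.248.

ζ ≈ 0.248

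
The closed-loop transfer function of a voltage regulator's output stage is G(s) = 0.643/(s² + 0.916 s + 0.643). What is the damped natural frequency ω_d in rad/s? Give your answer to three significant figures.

Comparing the denominator to s² + 2ζω_n s + ω_n²: ω_n = √0.643 = 0.802 rad/s, and 2ζω_n = 0.916 so ζ = 0.916/(2·0.802) = 0.571.
ω_d = ω_n√(1−ζ²) = 0.658 rad/s.

ω_d ≈ 0.658 rad/s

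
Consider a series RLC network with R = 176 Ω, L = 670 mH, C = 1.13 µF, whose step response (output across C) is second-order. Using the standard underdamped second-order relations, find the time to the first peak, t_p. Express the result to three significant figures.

t_p ≈ 0.00275 s

For a series RLC circuit (capacitor voltage as output), ω_n = 1/√(LC) = 1/√(670 mH · 1.13 µF) = 1150 rad/s.
ζ = (R/2)·√(C/L) = (176/2)·√(1.13 µF/670 mH) = 0.114.
ω_d = ω_n√(1−ζ²) = 1140 rad/s. t_p = π/ω_d = 0.00275 s.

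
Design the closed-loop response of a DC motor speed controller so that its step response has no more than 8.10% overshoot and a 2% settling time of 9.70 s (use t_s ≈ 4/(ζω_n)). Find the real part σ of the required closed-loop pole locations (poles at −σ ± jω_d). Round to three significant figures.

The settling-time spec alone fixes σ = ζω_n = 4/t_s = 4/9.70 = 0.412.
(Overshoot then fixes ζ = 0.625 and hence ω_d = σ·√(1−ζ²)/ζ = 0.515 rad/s.)

σ ≈ 0.412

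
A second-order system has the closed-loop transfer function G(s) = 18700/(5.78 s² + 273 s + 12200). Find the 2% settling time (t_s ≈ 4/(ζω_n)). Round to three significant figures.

Dividing through by 5.78: denominator becomes s² + 47.23 s + 2111.
So ω_n = √2111 = 45.9 rad/s and ζ = 47.23/(2·45.9) = 0.514.
t_s ≈ 4/(ζω_n) = 0.169 s.

t_s ≈ 0.169 s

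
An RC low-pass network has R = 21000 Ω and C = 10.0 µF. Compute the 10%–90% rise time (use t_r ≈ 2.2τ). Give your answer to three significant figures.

τ = RC = 21000 × 10.0 µF = 0.210 s.
t_r ≈ 2.2τ = 0.462 s.

t_r ≈ 0.462 s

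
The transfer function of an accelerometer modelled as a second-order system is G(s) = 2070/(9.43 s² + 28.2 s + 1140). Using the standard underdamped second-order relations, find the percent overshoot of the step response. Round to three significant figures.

Dividing through by 9.43: denominator becomes s² + 2.990 s + 120.9.
So ω_n = √120.9 = 11.0 rad/s and ζ = 2.990/(2·11.0) = 0.136.
%OS = 100 e^{−πζ/√(1−ζ²)} with ζ = 0.136 gives 65.0%.

%OS ≈ 65.0%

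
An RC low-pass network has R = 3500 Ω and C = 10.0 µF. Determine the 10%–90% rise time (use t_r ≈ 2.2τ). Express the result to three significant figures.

t_r ≈ 0.0770 s

τ = RC = 3500 × 10.0 µF = 0.0350 s.
t_r ≈ 2.2τ = 0.0770 s.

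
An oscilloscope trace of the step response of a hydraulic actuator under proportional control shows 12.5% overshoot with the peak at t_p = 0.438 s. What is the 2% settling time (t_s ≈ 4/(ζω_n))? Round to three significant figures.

t_s ≈ 0.843 s

The overshoot fixes ζ = −ln(OS)/√(π²+ln²(OS)) = 0.552.
t_p = π/ω_d ⇒ ω_d = 7.17 rad/s; then ω_n = ω_d/√(1−ζ²) = 8.60 rad/s.
t_s ≈ 4/(ζω_n) = 4/(0.552·8.60) = 0.843 s.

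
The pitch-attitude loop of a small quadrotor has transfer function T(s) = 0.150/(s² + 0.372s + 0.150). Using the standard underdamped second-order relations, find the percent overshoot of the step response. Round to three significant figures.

Matching coefficients with s² + 2ζω_n s + ω_n² gives ω_n² = 0.150 ⇒ ω_n = 0.387 rad/s, and ζ = 0.372/(2ω_n) = 0.480.
%OS = 100 e^{−πζ/√(1−ζ²)} with ζ = 0.480 gives 17.9%.

%OS ≈ 17.9%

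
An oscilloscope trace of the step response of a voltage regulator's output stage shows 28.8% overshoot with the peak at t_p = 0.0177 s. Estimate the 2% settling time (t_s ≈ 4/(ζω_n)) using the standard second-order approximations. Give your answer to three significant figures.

From the overshoot, ζ = −ln(OS)/√(π²+ln²(OS)) = 0.368.
From t_p = π/ω_d, ω_d = π/0.0177 = 177 rad/s, so ω_n = ω_d/√(1−ζ²) = 191 rad/s.
t_s ≈ 4/(ζω_n) = 4/(0.368·191) = 0.0569 s.

t_s ≈ 0.0569 s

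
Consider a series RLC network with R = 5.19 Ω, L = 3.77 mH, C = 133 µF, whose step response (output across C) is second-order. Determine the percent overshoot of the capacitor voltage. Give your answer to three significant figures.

For a series RLC circuit (capacitor voltage as output), ω_n = 1/√(LC) = 1/√(3.77 mH · 133 µF) = 1410 rad/s.
ζ = (R/2)·√(C/L) = (5.19/2)·√(133 µF/3.77 mH) = 0.487.
%OS = 100·exp(−πζ/√(1−ζ²)) = 17.3%.

%OS ≈ 17.3%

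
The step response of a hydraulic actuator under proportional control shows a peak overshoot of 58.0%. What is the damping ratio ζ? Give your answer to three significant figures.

ζ ≈ 0.171

Inverting the overshoot relation: ζ = |ln 0.580|/√(π² + ln²0.580) = 0.171.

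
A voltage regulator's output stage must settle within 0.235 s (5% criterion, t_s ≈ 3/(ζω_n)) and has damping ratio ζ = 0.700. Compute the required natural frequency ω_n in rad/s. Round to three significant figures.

Rearranging t_s ≈ 3/(ζω_n) gives ω_n = 3/(ζ·t_s) = 3/(0.700 × 0.235) = 18.2 rad/s.

ω_n ≈ 18.2 rad/s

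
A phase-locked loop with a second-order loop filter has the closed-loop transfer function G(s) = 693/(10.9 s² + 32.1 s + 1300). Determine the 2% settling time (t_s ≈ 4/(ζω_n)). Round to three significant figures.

Dividing through by 10.9: denominator becomes s² + 2.945 s + 119.3.
So ω_n = √119.3 = 10.9 rad/s and ζ = 2.945/(2·10.9) = 0.135.
t_s ≈ 4/(ζω_n) = 2.72 s.

t_s ≈ 2.72 s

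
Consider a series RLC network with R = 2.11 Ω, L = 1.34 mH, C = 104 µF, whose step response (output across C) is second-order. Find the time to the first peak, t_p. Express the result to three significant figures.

For a series RLC circuit (capacitor voltage as output), ω_n = 1/√(LC) = 1/√(1.34 mH · 104 µF) = 2680 rad/s.
ζ = (R/2)·√(C/L) = (2.11/2)·√(104 µF/1.34 mH) = 0.294.
ω_d = 2680·√(1 − 0.294²) = 2560 rad/s. t_p = π/ω_d = 0.00123 s.

t_p ≈ 0.00123 s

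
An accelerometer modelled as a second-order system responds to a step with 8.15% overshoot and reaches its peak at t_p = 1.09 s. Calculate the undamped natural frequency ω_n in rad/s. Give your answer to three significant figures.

ω_n ≈ 3.69 rad/s

ζ from %OS: ζ = |ln 0.0815|/√(π²+ln²0.0815) = 0.624.
From t_p = π/ω_d, ω_d = π/1.09 = 2.88 rad/s, so ω_n = ω_d/√(1−ζ²) = 3.69 rad/s.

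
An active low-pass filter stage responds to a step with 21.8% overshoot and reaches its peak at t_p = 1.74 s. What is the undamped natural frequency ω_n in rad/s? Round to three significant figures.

From the overshoot, ζ = −ln(OS)/√(π²+ln²(OS)) = 0.436.
t_p = π/ω_d ⇒ ω_d = 1.81 rad/s; then ω_n = ω_d/√(1−ζ²) = 2.01 rad/s.

ω_n ≈ 2.01 rad/s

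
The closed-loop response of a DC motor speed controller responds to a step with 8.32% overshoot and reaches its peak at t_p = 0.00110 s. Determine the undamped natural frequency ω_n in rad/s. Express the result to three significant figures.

ω_n ≈ 3640 rad/s

ζ from %OS: ζ = |ln 0.0832|/√(π²+ln²0.0832) = 0.621.
t_p = π/ω_d ⇒ ω_d = 2860 rad/s; then ω_n = ω_d/√(1−ζ²) = 3640 rad/s.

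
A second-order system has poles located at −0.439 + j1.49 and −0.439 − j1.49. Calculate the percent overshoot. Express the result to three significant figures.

With σ = 0.439, ω_d = 1.49: ω_n = √(σ²+ω_d²) = 1.55 rad/s, ζ = σ/ω_n = 0.283.
Overshoot: exp(−π·0.283/√(1−0.283²)) = 0.396, i.e. 39.6%.

%OS ≈ 39.6%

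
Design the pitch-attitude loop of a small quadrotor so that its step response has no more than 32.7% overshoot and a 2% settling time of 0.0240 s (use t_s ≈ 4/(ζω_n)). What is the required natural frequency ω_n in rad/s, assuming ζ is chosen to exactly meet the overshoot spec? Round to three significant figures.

Inverting the overshoot relation: ζ = |ln 0.327|/√(π² + ln²0.327) = 0.335.
From t_s ≈ 4/(ζω_n): ω_n = 4/(ζ·t_s) = 4/(0.335·0.0240) = 497 rad/s.

ω_n ≈ 497 rad/s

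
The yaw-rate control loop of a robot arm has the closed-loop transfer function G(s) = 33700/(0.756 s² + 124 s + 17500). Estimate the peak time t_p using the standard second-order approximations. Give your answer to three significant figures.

Dividing through by 0.756: denominator becomes s² + 164.0 s + 23150.
So ω_n = √23150 = 152 rad/s and ζ = 164.0/(2·152) = 0.539.
ω_d = ω_n√(1−ζ²) = 128 rad/s. t_p = π/ω_d = 0.0245 s.

t_p ≈ 0.0245 s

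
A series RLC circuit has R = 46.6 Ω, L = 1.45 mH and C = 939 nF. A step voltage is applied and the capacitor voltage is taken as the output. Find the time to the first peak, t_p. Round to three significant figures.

For a series RLC circuit (capacitor voltage as output), ω_n = 1/√(LC) = 1/√(1.45 mH · 939 nF) = 27100 rad/s.
ζ = (R/2)·√(C/L) = (46.6/2)·√(939 nF/1.45 mH) = 0.593.
The damped frequency ω_d = ω_n√(1−ζ²) = 21800 rad/s. t_p = π/ω_d = 0.000144 s.

t_p ≈ 0.000144 s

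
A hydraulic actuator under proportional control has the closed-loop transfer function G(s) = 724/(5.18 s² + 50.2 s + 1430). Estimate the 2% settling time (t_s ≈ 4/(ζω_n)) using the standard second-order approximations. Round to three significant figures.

Dividing through by 5.18: denominator becomes s² + 9.691 s + 276.1.
So ω_n = √276.1 = 16.6 rad/s and ζ = 9.691/(2·16.6) = 0.292.
t_s ≈ 4/(ζω_n) = 0.825 s.

t_s ≈ 0.825 s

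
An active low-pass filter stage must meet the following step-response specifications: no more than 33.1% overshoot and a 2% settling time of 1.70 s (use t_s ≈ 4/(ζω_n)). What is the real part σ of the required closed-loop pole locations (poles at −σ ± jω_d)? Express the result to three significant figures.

The settling-time spec alone fixes σ = ζω_n = 4/t_s = 4/1.70 = 2.35.
(Overshoot then fixes ζ = 0.332 and hence ω_d = σ·√(1−ζ²)/ζ = 6.69 rad/s.)

σ ≈ 2.35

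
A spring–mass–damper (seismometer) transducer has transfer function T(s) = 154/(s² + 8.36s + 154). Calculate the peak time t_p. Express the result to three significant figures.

Comparing the denominator to s² + 2ζω_n s + ω_n²: ω_n = √154 = 12.4 rad/s, and 2ζω_n = 8.36 so ζ = 8.36/(2·12.4) = 0.337.
ω_d = 12.4·√(1 − 0.337²) = 11.7 rad/s. Then t_p = π/ω_d = 0.269 s.

t_p ≈ 0.269 s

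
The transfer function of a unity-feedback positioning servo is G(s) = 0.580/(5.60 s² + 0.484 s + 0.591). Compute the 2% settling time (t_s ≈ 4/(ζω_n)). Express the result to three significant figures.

t_s ≈ 92.6 s

Dividing through by 5.60: denominator becomes s² + 0.08643 s + 0.1055.
So ω_n = √0.1055 = 0.325 rad/s and ζ = 0.08643/(2·0.325) = 0.133.
t_s ≈ 4/(ζω_n) = 92.6 s.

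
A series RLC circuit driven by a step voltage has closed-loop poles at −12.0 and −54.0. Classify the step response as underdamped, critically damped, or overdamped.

overdamped

Since the poles are distinct, negative and real, the response is overdamped.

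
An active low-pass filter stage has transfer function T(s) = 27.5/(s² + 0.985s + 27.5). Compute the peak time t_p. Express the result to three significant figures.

t_p ≈ 0.602 s

Comparing the denominator to s² + 2ζω_n s + ω_n²: ω_n = √27.5 = 5.24 rad/s, and 2ζω_n = 0.985 so ζ = 0.985/(2·5.24) = 0.0939.
ω_d = 5.24·√(1 − 0.0939²) = 5.22 rad/s. Then t_p = π/ω_d = 0.602 s.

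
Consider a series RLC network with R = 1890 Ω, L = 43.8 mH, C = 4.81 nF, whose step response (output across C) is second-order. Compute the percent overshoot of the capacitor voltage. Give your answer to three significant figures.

For a series RLC circuit (capacitor voltage as output), ω_n = 1/√(LC) = 1/√(43.8 mH · 4.81 nF) = 68900 rad/s.
ζ = (R/2)·√(C/L) = (1890/2)·√(4.81 nF/43.8 mH) = 0.313.
%OS = 100 e^{−πζ/√(1−ζ²)} with ζ = 0.313 gives 35.5%.

%OS ≈ 35.5%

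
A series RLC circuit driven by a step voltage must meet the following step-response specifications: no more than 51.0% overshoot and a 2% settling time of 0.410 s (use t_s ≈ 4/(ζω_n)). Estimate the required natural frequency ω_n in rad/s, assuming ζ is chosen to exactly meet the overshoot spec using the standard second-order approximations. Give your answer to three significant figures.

ω_n ≈ 46.6 rad/s

From %OS = 100·exp(−πζ/√(1−ζ²)), invert to get ζ = −ln(OS)/√(π² + ln²(OS)) with OS = 0.510.
−ln 0.510 = 0.6733, so ζ = 0.6733/√(π² + 0.4534) = 0.210.
From t_s ≈ 4/(ζω_n): ω_n = 4/(ζ·t_s) = 4/(0.210·0.410) = 46.6 rad/s.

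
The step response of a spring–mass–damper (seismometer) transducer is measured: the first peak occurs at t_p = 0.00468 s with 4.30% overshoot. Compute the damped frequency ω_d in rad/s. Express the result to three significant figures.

ω_d ≈ 671 rad/s

t_p = π/ω_d, so ω_d = π/0.00468 = 671 rad/s.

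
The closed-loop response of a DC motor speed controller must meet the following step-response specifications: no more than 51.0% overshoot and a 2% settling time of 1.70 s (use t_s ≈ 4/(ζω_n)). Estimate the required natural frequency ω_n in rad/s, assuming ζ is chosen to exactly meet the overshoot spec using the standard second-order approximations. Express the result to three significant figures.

ω_n ≈ 11.2 rad/s

From %OS = 100·exp(−πζ/√(1−ζ²)), invert to get ζ = −ln(OS)/√(π² + ln²(OS)) with OS = 0.510.
−ln 0.510 = 0.6733, so ζ = 0.6733/√(π² + 0.4534) = 0.210.
From t_s ≈ 4/(ζω_n): ω_n = 4/(ζ·t_s) = 4/(0.210·1.70) = 11.2 rad/s.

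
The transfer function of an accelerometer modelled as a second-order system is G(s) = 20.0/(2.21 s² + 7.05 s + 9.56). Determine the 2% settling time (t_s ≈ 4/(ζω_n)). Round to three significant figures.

t_s ≈ 2.51 s

Dividing through by 2.21: denominator becomes s² + 3.190 s + 4.326.
So ω_n = √4.326 = 2.08 rad/s and ζ = 3.190/(2·2.08) = 0.767.
t_s ≈ 4/(ζω_n) = 2.51 s.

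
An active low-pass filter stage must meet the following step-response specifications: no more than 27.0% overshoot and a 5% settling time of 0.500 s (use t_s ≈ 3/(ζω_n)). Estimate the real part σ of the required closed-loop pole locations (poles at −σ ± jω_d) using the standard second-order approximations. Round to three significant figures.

The settling-time spec alone fixes σ = ζω_n = 3/t_s = 3/0.500 = 6.00.
(Overshoot then fixes ζ = 0.385 and hence ω_d = σ·√(1−ζ²)/ζ = 14.4 rad/s.)

σ ≈ 6.00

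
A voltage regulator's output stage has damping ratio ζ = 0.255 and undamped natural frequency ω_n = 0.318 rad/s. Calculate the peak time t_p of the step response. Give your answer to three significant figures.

The damped frequency is ω_d = ω_n√(1−ζ²) = 0.318·√(1−0.0650) = 0.307 rad/s.
Peak time t_p = π/ω_d = π/0.307 = 10.2 s.

t_p ≈ 10.2 s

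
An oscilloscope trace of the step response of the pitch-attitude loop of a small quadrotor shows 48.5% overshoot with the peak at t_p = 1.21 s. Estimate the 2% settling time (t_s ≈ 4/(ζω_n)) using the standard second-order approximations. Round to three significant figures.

t_s ≈ 6.69 s

From the overshoot, ζ = −ln(OS)/√(π²+ln²(OS)) = 0.224.
t_p = π/ω_d ⇒ ω_d = 2.60 rad/s; then ω_n = ω_d/√(1−ζ²) = 2.66 rad/s.
t_s ≈ 4/(ζω_n) = 4/(0.224·2.66) = 6.69 s.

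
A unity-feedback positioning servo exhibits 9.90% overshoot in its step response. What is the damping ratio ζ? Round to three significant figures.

ζ ≈ 0.593

From %OS = 100·exp(−πζ/√(1−ζ²)), invert to get ζ = −ln(OS)/√(π² + ln²(OS)) with OS = 0.0990.
−ln 0.0990 = 2.313, so ζ = 2.313/√(π² + 5.348) = 0.593.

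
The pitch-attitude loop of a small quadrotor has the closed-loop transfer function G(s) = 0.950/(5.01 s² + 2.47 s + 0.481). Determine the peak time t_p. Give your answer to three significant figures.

t_p ≈ 16.7 s

Dividing through by 5.01: denominator becomes s² + 0.4930 s + 0.09601.
So ω_n = √0.09601 = 0.310 rad/s and ζ = 0.4930/(2·0.310) = 0.796.
ω_d = ω_n√(1−ζ²) = 0.188 rad/s. t_p = π/ω_d = 16.7 s.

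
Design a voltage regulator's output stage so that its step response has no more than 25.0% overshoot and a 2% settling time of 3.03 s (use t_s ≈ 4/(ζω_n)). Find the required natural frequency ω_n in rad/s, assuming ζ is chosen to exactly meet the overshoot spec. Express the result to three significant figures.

Inverting the overshoot relation: ζ = |ln 0.250|/√(π² + ln²0.250) = 0.404.
Then ω_n = 4/(ζ t_s) = 4/(0.404 × 3.03) = 3.27 rad/s.

ω_n ≈ 3.27 rad/s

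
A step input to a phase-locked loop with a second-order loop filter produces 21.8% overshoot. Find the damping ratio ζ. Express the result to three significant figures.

Inverting the overshoot relation: ζ = |ln 0.218|/√(π² + ln²0.218) = 0.436.

ζ ≈ 0.436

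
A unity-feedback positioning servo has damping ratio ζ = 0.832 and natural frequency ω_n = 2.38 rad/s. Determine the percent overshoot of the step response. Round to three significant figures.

For an underdamped second-order system, %OS = 100·exp(−πζ/√(1−ζ²)).
πζ/√(1−ζ²) = π·0.832/√(1−0.692) = 4.711, so %OS = 100·e^(−4.711) = 0.899%.

%OS ≈ 0.899%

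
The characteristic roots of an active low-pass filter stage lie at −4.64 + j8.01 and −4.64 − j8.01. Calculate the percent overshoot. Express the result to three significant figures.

The poles are at −σ ± jω_d with σ = 4.64 and ω_d = 8.01, so ω_n = √(σ²+ω_d²) = 9.26 rad/s and ζ = σ/ω_n = 0.501.
Overshoot: exp(−π·0.501/√(1−0.501²)) = 0.162, i.e. 16.2%.

%OS ≈ 16.2%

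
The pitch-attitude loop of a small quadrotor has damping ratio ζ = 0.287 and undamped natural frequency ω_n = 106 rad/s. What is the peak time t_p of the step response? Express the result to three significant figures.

t_p ≈ 0.0309 s

The damped frequency is ω_d = ω_n√(1−ζ²) = 106·√(1−0.0824) = 102 rad/s.
Peak time t_p = π/ω_d = π/102 = 0.0309 s.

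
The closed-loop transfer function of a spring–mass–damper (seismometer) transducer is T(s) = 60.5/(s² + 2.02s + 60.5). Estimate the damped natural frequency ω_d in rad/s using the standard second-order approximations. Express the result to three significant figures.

ω_d ≈ 7.71 rad/s

ω_n = √60.5 = 7.78 rad/s; ζ = 2.02/(2·7.78) = 0.130.
The damped frequency ω_d = ω_n√(1−ζ²) = 7.71 rad/s.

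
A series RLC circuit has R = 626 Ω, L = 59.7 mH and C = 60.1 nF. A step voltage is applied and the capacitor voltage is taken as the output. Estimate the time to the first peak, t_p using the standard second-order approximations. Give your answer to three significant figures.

t_p ≈ 0.000198 s

For a series RLC circuit (capacitor voltage as output), ω_n = 1/√(LC) = 1/√(59.7 mH · 60.1 nF) = 16700 rad/s.
ζ = (R/2)·√(C/L) = (626/2)·√(60.1 nF/59.7 mH) = 0.314.
ω_d = ω_n√(1−ζ²) = 15800 rad/s. t_p = π/ω_d = 0.000198 s.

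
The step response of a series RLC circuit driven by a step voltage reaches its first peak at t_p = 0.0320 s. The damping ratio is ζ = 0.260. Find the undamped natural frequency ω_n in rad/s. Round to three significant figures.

ω_n ≈ 102 rad/s

Peak time t_p = π/ω_d, so ω_d = π/t_p = π/0.0320 = 98.2 rad/s.
ω_n = ω_d/√(1−ζ²) = 98.2/√0.932 = 102 rad/s.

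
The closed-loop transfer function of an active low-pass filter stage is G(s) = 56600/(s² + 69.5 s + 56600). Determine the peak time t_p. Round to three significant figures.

t_p ≈ 0.0133 s

ω_n = √56600 = 238 rad/s; ζ = 69.5/(2·238) = 0.146.
ω_d = ω_n√(1−ζ²) = 235 rad/s. Then t_p = π/ω_d = 0.0133 s.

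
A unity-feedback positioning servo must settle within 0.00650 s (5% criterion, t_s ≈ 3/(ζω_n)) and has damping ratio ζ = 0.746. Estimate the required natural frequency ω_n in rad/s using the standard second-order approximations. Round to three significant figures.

Rearranging t_s ≈ 3/(ζω_n) gives ω_n = 3/(ζ·t_s) = 3/(0.746 × 0.00650) = 619 rad/s.

ω_n ≈ 619 rad/s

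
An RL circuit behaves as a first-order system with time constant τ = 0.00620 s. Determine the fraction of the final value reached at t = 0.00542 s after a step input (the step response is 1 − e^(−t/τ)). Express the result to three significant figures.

y/y_∞ ≈ 0.583

y(t)/y_∞ = 1 − e^(−t/τ) = 1 − e^(−0.00542/0.00620) = 1 − e^(−0.874) = 0.583.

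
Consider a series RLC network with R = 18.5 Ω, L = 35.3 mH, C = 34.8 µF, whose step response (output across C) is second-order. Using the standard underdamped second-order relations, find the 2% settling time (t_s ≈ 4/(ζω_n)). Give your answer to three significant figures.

t_s ≈ 0.0153 s

For a series RLC circuit (capacitor voltage as output), ω_n = 1/√(LC) = 1/√(35.3 mH · 34.8 µF) = 902 rad/s.
ζ = (R/2)·√(C/L) = (18.5/2)·√(34.8 µF/35.3 mH) = 0.290.
t_s ≈ 4/(ζω_n) = 0.0153 s.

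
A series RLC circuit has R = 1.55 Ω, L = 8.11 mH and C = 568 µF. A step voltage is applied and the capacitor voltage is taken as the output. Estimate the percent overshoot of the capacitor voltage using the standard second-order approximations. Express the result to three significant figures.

For a series RLC circuit (capacitor voltage as output), ω_n = 1/√(LC) = 1/√(8.11 mH · 568 µF) = 466 rad/s.
ζ = (R/2)·√(C/L) = (1.55/2)·√(568 µF/8.11 mH) = 0.205.
%OS = 100·exp(−πζ/√(1−ζ²)) = 51.8%.

%OS ≈ 51.8%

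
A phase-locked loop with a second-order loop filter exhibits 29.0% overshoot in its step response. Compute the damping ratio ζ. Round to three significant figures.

Inverting the overshoot relation: ζ = |ln 0.290|/√(π² + ln²0.290) = 0.367.

ζ ≈ 0.367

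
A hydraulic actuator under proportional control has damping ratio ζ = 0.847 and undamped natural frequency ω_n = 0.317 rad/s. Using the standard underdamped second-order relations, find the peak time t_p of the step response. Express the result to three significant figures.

t_p ≈ 18.6 s

The damped frequency is ω_d = ω_n√(1−ζ²) = 0.317·√(1−0.717) = 0.169 rad/s.
Peak time t_p = π/ω_d = π/0.169 = 18.6 s.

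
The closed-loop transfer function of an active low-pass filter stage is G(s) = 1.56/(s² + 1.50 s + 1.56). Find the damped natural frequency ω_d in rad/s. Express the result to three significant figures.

ω_d ≈ 0.999 rad/s

Comparing the denominator to s² + 2ζω_n s + ω_n²: ω_n = √1.56 = 1.25 rad/s, and 2ζω_n = 1.50 so ζ = 1.50/(2·1.25) = 0.600.
The damped frequency ω_d = ω_n√(1−ζ²) = 0.999 rad/s.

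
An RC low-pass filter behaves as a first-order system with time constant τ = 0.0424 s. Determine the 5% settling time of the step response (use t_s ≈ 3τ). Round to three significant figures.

t_s ≈ 0.127 s

t_s ≈ 3τ = 0.127 s.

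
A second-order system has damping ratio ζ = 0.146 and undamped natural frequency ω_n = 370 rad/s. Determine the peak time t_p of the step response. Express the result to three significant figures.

The damped frequency is ω_d = ω_n√(1−ζ²) = 370·√(1−0.0213) = 366 rad/s.
Peak time t_p = π/ω_d = π/366 = 0.00858 s.

t_p ≈ 0.00858 s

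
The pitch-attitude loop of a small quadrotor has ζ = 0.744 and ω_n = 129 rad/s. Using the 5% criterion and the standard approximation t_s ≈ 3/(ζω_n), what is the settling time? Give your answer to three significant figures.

t_s ≈ 3/(ζω_n) = 3/(0.744 × 129) = 0.0313 s.

t_s ≈ 0.0313 s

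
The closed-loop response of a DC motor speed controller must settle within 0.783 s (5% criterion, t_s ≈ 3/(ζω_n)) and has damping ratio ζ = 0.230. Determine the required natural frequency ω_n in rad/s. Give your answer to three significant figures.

Rearranging t_s ≈ 3/(ζω_n) gives ω_n = 3/(ζ·t_s) = 3/(0.230 × 0.783) = 16.7 rad/s.

ω_n ≈ 16.7 rad/s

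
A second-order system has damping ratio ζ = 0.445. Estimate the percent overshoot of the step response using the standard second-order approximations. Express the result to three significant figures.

For an underdamped second-order system, %OS = 100·exp(−πζ/√(1−ζ²)).
πζ/√(1−ζ²) = π·0.445/√(1−0.198) = 1.561, so %OS = 100·e^(−1.561) = 21.0%.

%OS ≈ 21.0%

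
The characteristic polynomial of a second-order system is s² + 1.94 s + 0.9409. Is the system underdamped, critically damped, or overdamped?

a² − 4b = 1.94² − 4·0.9409 = 0 (repeated real root); the system is critically damped.

critically damped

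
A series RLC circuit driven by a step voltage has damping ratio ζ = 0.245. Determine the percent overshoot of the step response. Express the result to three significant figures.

%OS ≈ 45.2%

For an underdamped second-order system, %OS = 100·exp(−πζ/√(1−ζ²)).
πζ/√(1−ζ²) = π·0.245/√(1−0.0600) = 0.7939, so %OS = 100·e^(−0.7939) = 45.2%.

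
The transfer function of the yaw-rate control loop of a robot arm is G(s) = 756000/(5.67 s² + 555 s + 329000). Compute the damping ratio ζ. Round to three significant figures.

ζ ≈ 0.203

Dividing through by 5.67: denominator becomes s² + 97.88 s + 58020.
So ω_n = √58020 = 241 rad/s and ζ = 97.88/(2·241) = 0.203.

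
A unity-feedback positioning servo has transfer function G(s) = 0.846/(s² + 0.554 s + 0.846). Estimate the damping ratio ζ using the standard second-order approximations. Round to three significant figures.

Matching coefficients with s² + 2ζω_n s + ω_n² gives ω_n² = 0.846 ⇒ ω_n = 0.920 rad/s, and ζ = 0.554/(2ω_n) = 0.301.

ζ ≈ 0.301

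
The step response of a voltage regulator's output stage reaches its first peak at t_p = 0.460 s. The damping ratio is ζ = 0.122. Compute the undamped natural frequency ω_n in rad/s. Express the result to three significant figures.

ω_n ≈ 6.88 rad/s

Peak time t_p = π/ω_d, so ω_d = π/t_p = π/0.460 = 6.83 rad/s.
ω_n = ω_d/√(1−ζ²) = 6.83/√0.985 = 6.88 rad/s.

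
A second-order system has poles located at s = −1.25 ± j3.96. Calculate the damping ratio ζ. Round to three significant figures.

The poles are at −σ ± jω_d with σ = 1.25 and ω_d = 3.96, so ω_n = √(σ²+ω_d²) = 4.15 rad/s and ζ = σ/ω_n = 0.301.

ζ ≈ 0.301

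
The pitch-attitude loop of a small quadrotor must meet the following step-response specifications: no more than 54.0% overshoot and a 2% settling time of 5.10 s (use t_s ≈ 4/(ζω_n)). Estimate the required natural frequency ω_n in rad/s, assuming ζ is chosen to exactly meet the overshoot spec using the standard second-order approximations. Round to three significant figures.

ω_n ≈ 4.07 rad/s

ζ = −ln(OS)/√(π² + (ln OS)²). With OS = 0.540, ln OS = −0.6162 and ζ = 0.6162/3.201 = 0.192.
From t_s ≈ 4/(ζω_n): ω_n = 4/(ζ·t_s) = 4/(0.192·5.10) = 4.07 rad/s.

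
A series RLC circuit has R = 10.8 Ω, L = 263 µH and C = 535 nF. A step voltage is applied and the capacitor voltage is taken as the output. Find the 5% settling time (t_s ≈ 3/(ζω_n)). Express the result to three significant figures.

t_s ≈ 0.000146 s

For a series RLC circuit (capacitor voltage as output), ω_n = 1/√(LC) = 1/√(263 µH · 535 nF) = 84300 rad/s.
ζ = (R/2)·√(C/L) = (10.8/2)·√(535 nF/263 µH) = 0.244.
t_s ≈ 3/(ζω_n) = 0.000146 s.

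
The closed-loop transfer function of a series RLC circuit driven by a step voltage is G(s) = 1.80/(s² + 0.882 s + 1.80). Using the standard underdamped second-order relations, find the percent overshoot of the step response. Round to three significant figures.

%OS ≈ 33.5%

Matching coefficients with s² + 2ζω_n s + ω_n² gives ω_n² = 1.80 ⇒ ω_n = 1.34 rad/s, and ζ = 0.882/(2ω_n) = 0.329.
%OS = 100 e^{−πζ/√(1−ζ²)} with ζ = 0.329 gives 33.5%.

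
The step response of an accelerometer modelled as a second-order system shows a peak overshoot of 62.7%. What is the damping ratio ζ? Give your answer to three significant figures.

ζ ≈ 0.147

Inverting the overshoot relation: ζ = |ln 0.627|/√(π² + ln²0.627) = 0.147.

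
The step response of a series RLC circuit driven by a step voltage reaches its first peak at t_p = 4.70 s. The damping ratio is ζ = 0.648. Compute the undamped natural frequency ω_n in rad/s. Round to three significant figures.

Peak time t_p = π/ω_d, so ω_d = π/t_p = π/4.70 = 0.668 rad/s.
ω_n = ω_d/√(1−ζ²) = 0.668/√0.580 = 0.878 rad/s.

ω_n ≈ 0.878 rad/s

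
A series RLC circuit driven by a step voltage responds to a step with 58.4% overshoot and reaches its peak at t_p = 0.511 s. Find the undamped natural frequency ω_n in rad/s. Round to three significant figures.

ω_n ≈ 6.24 rad/s

From the overshoot, ζ = −ln(OS)/√(π²+ln²(OS)) = 0.169.
From t_p = π/ω_d, ω_d = π/0.511 = 6.15 rad/s, so ω_n = ω_d/√(1−ζ²) = 6.24 rad/s.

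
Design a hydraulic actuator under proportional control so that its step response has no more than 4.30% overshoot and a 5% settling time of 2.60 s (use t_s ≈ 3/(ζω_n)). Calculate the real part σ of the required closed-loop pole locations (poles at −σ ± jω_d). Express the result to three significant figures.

The settling-time spec alone fixes σ = ζω_n = 3/t_s = 3/2.60 = 1.15.
(Overshoot then fixes ζ = 0.708 and hence ω_d = σ·√(1−ζ²)/ζ = 1.15 rad/s.)

σ ≈ 1.15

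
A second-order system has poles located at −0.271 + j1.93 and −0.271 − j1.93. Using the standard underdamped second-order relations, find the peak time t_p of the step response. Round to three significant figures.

t_p ≈ 1.63 s

t_p = π/ω_d with ω_d = 1.93 (the imaginary part), so t_p = 1.63 s.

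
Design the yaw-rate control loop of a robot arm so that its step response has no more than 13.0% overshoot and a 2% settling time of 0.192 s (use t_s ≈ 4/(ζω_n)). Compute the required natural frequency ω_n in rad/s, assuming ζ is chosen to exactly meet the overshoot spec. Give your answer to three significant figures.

Inverting the overshoot relation: ζ = |ln 0.130|/√(π² + ln²0.130) = 0.545.
Then ω_n = 4/(ζ t_s) = 4/(0.545 × 0.192) = 38.3 rad/s.

ω_n ≈ 38.3 rad/s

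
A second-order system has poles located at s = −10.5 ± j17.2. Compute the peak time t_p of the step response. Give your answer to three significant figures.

t_p ≈ 0.183 s

t_p = π/ω_d with ω_d = 17.2 (the imaginary part), so t_p = 0.183 s.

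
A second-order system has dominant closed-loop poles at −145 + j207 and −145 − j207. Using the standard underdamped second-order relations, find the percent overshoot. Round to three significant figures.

%OS ≈ 11.1%

|pole| = ω_n = √(145² + 207²) = 253 rad/s; ζ = cos θ = σ/ω_n = 0.574.
Overshoot: exp(−π·0.574/√(1−0.574²)) = 0.111, i.e. 11.1%.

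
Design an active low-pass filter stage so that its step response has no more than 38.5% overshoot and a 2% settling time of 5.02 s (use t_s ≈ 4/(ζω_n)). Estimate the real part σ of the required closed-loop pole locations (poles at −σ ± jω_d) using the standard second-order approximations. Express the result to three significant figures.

The settling-time spec alone fixes σ = ζω_n = 4/t_s = 4/5.02 = 0.797.
(Overshoot then fixes ζ = 0.291 and hence ω_d = σ·√(1−ζ²)/ζ = 2.62 rad/s.)

σ ≈ 0.797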